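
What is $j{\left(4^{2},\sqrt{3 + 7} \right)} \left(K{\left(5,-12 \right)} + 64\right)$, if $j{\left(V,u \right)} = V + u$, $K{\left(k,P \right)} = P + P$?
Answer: $640 + 40 \sqrt{10} \approx 766.49$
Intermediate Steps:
$K{\left(k,P \right)} = 2 P$
$j{\left(4^{2},\sqrt{3 + 7} \right)} \left(K{\left(5,-12 \right)} + 64\right) = \left(4^{2} + \sqrt{3 + 7}\right) \left(2 \left(-12\right) + 64\right) = \left(16 + \sqrt{10}\right) \left(-24 + 64\right) = \left(16 + \sqrt{10}\right) 40 = 640 + 40 \sqrt{10}$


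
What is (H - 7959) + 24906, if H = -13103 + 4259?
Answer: 8103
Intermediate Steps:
H = -8844
(H - 7959) + 24906 = (-8844 - 7959) + 24906 = -16803 + 24906 = 8103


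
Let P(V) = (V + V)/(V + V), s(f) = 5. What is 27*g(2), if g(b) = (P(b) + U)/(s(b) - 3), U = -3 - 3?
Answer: -135/2 ≈ -67.500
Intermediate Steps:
U = -6
P(V) = 1 (P(V) = (2*V)/((2*V)) = (2*V)*(1/(2*V)) = 1)
g(b) = -5/2 (g(b) = (1 - 6)/(5 - 3) = -5/2)
27*g(2) = 27*(-5/2) = -135/2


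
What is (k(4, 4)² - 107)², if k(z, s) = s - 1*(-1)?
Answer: 6724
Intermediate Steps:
k(z, s) = 1 + s (k(z, s) = s + 1 = 1 + s)
(k(4, 4)² - 107)² = ((1 + 4)² - 107)² = (5² - 107)² = (25 - 107)² = (-82)² = 6724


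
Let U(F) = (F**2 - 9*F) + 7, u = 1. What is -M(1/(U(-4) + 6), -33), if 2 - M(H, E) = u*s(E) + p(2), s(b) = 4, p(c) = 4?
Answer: 6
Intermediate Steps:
U(F) = 7 + F**2 - 9*F
M(H, E) = -6 (M(H, E) = 2 - (1*4 + 4) = 2 - (4 + 4) = 2 - 1*8 = 2 - 8 = -6)
-M(1/(U(-4) + 6), -33) = -1*(-6) = 6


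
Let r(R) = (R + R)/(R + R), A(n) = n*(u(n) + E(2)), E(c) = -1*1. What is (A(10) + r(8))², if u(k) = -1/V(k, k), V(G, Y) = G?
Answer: 100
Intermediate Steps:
E(c) = -1
u(k) = -1/k
A(n) = n*(-1 - 1/n) (A(n) = n*(-1/n - 1) = n*(-1 - 1/n))
r(R) = 1 (r(R) = (2*R)/((2*R)) = (2*R)*(1/(2*R)) = 1)
(A(10) + r(8))² = ((-1 - 1*10) + 1)² = ((-1 - 10) + 1)² = (-11 + 1)² = (-10)² = 100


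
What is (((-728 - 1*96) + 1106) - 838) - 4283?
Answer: -4839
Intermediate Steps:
(((-728 - 1*96) + 1106) - 838) - 4283 = (((-728 - 96) + 1106) - 838) - 4283 = ((-824 + 1106) - 838) - 4283 = (282 - 838) - 4283 = -556 - 4283 = -4839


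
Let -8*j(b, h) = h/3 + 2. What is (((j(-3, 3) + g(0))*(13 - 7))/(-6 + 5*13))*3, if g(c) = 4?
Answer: 261/236 ≈ 1.1059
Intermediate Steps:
j(b, h) = -¼ - h/24 (j(b, h) = -(h/3 + 2)/8 = -(2 + h/3)/8 = -¼ - h/24)
(((j(-3, 3) + g(0))*(13 - 7))/(-6 + 5*13))*3 = ((((-¼ - 1/24*3) + 4)*(13 - 7))/(-6 + 5*13))*3 = ((((-¼ - ⅛) + 4)*6)/(-6 + 65))*3 = (((-3/8 + 4)*6)/59)*3 = (((29/8)*6)*(1/59))*3 = ((87/4)*(1/59))*3 = (87/236)*3 = 261/236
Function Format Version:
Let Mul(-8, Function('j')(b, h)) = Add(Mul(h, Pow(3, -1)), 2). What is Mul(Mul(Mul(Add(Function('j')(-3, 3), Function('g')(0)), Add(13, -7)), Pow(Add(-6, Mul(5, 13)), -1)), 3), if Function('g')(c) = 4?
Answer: Rational(261, 236) ≈ 1.1059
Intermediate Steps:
Function('j')(b, h) = Add(Rational(-1, 4), Mul(Rational(-1, 24), h)) (Function('j')(b, h) = Mul(Rational(-1, 8), Add(Mul(h, Pow(3, -1)), 2)) = Mul(Rational(-1, 8), Add(Mul(h, Rational(1, 3)), 2)) = Mul(Rational(-1, 8), Add(Mul(Rational(1, 3), h), 2)) = Mul(Rational(-1, 8), Add(2, Mul(Rational(1, 3), h))) = Add(Rational(-1, 4), Mul(Rational(-1, 24), h)))
Mul(Mul(Mul(Add(Function('j')(-3, 3), Function('g')(0)), Add(13, -7)), Pow(Add(-6, Mul(5, 13)), -1)), 3) = Mul(Mul(Mul(Add(Add(Rational(-1, 4), Mul(Rational(-1, 24), 3)), 4), Add(13, -7)), Pow(Add(-6, Mul(5, 13)), -1)), 3) = Mul(Mul(Mul(Add(Add(Rational(-1, 4), Rational(-1, 8)), 4), 6), Pow(Add(-6, 65), -1)), 3) = Mul(Mul(Mul(Add(Rational(-3, 8), 4), 6), Pow(59, -1)), 3) = Mul(Mul(Mul(Rational(29, 8), 6), Rational(1, 59)), 3) = Mul(Mul(Rational(87, 4), Rational(1, 59)), 3) = Mul(Rational(87, 236), 3) = Rational(261, 236)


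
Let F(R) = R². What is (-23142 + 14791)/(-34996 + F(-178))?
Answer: 8351/3312 ≈ 2.5214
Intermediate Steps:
(-23142 + 14791)/(-34996 + F(-178)) = (-23142 + 14791)/(-34996 + (-178)²) = -8351/(-34996 + 31684) = -8351/(-3312) = -8351*(-1/3312) = 8351/3312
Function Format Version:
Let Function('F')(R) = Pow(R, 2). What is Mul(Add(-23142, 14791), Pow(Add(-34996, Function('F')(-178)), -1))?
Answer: Rational(8351, 3312) ≈ 2.5214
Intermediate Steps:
Mul(Add(-23142, 14791), Pow(Add(-34996, Function('F')(-178)), -1)) = Mul(Add(-23142, 14791), Pow(Add(-34996, Pow(-178, 2)), -1)) = Mul(-8351, Pow(Add(-34996, 31684), -1)) = Mul(-8351, Pow(-3312, -1)) = Mul(-8351, Rational(-1, 3312)) = Rational(8351, 3312)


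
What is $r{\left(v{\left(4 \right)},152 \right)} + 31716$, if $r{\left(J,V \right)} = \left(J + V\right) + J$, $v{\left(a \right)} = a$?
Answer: $31876$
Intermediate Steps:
$r{\left(J,V \right)} = V + 2 J$
$r{\left(v{\left(4 \right)},152 \right)} + 31716 = \left(152 + 2 \cdot 4\right) + 31716 = \left(152 + 8\right) + 31716 = 160 + 31716 = 31876$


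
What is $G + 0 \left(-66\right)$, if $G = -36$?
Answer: $-36$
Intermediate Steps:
$G + 0 \left(-66\right) = -36 + 0 \left(-66\right) = -36 + 0 = -36$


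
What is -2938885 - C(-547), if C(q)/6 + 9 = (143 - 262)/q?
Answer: -1607541271/547 ≈ -2.9388e+6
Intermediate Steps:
C(q) = -54 - 714/q (C(q) = -54 + 6*((143 - 262)/q) = -54 + 6*(-119/q) = -54 - 714/q)
-2938885 - C(-547) = -2938885 - (-54 - 714/(-547)) = -2938885 - (-54 - 714*(-1/547)) = -2938885 - (-54 + 714/547) = -2938885 - 1*(-28824/547) = -2938885 + 28824/547 = -1607541271/547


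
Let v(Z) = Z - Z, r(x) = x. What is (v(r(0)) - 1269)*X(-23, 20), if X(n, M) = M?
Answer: -25380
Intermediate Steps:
v(Z) = 0
(v(r(0)) - 1269)*X(-23, 20) = (0 - 1269)*20 = -1269*20 = -25380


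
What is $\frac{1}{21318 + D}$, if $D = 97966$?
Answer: $\frac{1}{119284} \approx 8.3834 \cdot 10^{-6}$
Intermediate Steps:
$\frac{1}{21318 + D} = \frac{1}{21318 + 97966} = \frac{1}{119284}$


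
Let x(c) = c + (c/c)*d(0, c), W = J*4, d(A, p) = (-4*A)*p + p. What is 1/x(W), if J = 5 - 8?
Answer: -1/24 ≈ -0.041667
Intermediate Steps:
J = -3
d(A, p) = p - 4*A*p (d(A, p) = -4*A*p + p = p - 4*A*p)
W = -12 (W = -3*4 = -12)
x(c) = 2*c (x(c) = c + (c/c)*(c*(1 - 4*0)) = c + 1*(c*(1 + 0)) = c + 1*(c*1) = c + 1*c = c + c = 2*c)
1/x(W) = 1/(2*(-12)) = 1/(-24) = -1/24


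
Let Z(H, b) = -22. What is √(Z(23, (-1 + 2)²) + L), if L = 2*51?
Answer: 4*√5 ≈ 8.9443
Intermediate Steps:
L = 102
√(Z(23, (-1 + 2)²) + L) = √(-22 + 102) = √80 = 4*√5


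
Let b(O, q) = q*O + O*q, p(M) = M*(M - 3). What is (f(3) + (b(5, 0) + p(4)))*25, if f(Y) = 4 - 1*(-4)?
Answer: 300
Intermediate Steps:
f(Y) = 8 (f(Y) = 4 + 4 = 8)
p(M) = M*(-3 + M)
b(O, q) = 2*O*q (b(O, q) = O*q + O*q = 2*O*q)
(f(3) + (b(5, 0) + p(4)))*25 = (8 + (2*5*0 + 4*(-3 + 4)))*25 = (8 + (0 + 4*1))*25 = (8 + (0 + 4))*25 = (8 + 4)*25 = 12*25 = 300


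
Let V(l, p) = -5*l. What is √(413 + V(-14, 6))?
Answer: √483 ≈ 21.977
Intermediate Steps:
√(413 + V(-14, 6)) = √(413 - 5*(-14)) = √(413 + 70) = √483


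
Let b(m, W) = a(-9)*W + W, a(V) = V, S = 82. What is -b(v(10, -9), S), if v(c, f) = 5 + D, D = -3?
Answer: 656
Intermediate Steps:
v(c, f) = 2 (v(c, f) = 5 - 3 = 2)
b(m, W) = -8*W (b(m, W) = -9*W + W = -8*W)
-b(v(10, -9), S) = -(-8)*82 = -1*(-656) = 656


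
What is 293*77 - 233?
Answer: 22328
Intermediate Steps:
293*77 - 233 = 22561 - 233 = 22328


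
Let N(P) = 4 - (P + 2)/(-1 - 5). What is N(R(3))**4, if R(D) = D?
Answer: 707281/1296 ≈ 545.74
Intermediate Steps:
N(P) = 13/3 + P/6 (N(P) = 4 - (2 + P)/(-6) = 4 - (2 + P)*(-1)/6 = 4 - (-1/3 - P/6) = 4 + (1/3 + P/6) = 13/3 + P/6)
N(R(3))**4 = (13/3 + (1/6)*3)**4 = (13/3 + 1/2)**4 = (29/6)**4 = 707281/1296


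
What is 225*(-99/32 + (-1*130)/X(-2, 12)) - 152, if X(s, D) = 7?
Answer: -1125973/224 ≈ -5026.7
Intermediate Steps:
225*(-99/32 + (-1*130)/X(-2, 12)) - 152 = 225*(-99/32 - 1*130/7) - 152 = 225*(-99*1/32 - 130*1/7) - 152 = 225*(-99/32 - 130/7) - 152 = 225*(-4853/224) - 152 = -1091925/224 - 152 = -1125973/224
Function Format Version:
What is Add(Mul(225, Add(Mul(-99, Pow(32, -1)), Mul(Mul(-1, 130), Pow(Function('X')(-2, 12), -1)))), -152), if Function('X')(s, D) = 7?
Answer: Rational(-1125973, 224) ≈ -5026.7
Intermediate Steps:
Add(Mul(225, Add(Mul(-99, Pow(32, -1)), Mul(Mul(-1, 130), Pow(Function('X')(-2, 12), -1)))), -152) = Add(Mul(225, Add(Mul(-99, Pow(32, -1)), Mul(Mul(-1, 130), Pow(7, -1)))), -152) = Add(Mul(225, Add(Mul(-99, Rational(1, 32)), Mul(-130, Rational(1, 7)))), -152) = Add(Mul(225, Add(Rational(-99, 32), Rational(-130, 7))), -152) = Add(Mul(225, Rational(-4853, 224)), -152) = Add(Rational(-1091925, 224), -152) = Rational(-1125973, 224)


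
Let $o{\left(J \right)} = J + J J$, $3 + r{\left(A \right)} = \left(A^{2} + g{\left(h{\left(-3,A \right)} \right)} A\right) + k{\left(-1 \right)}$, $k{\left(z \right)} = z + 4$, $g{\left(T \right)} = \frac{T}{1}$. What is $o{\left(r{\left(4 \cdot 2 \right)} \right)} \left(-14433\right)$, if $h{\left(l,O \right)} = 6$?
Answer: $-182664048$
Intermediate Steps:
$g{\left(T \right)} = T$ ($g{\left(T \right)} = T 1 = T$)
$k{\left(z \right)} = 4 + z$
$r{\left(A \right)} = A^{2} + 6 A$ ($r{\left(A \right)} = -3 + \left(\left(A^{2} + 6 A\right) + \left(4 - 1\right)\right) = -3 + \left(\left(A^{2} + 6 A\right) + 3\right) = -3 + \left(3 + A^{2} + 6 A\right) = A^{2} + 6 A$)
$o{\left(J \right)} = J + J^{2}$
$o{\left(r{\left(4 \cdot 2 \right)} \right)} \left(-14433\right) = 4 \cdot 2 \left(6 + 4 \cdot 2\right) \left(1 + 4 \cdot 2 \left(6 + 4 \cdot 2\right)\right) \left(-14433\right) = 8 \left(6 + 8\right) \left(1 + 8 \left(6 + 8\right)\right) \left(-14433\right) = 8 \cdot 14 \left(1 + 8 \cdot 14\right) \left(-14433\right) = 112 \left(1 + 112\right) \left(-14433\right) = 112 \cdot 113 \left(-14433\right) = 12656 \left(-14433\right) = -182664048$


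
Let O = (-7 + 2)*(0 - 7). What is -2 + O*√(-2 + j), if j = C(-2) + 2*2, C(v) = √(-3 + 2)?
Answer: -2 + 35*√(2 + I) ≈ 48.937 + 12.025*I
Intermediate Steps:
C(v) = I (C(v) = √(-1) = I)
j = 4 + I (j = I + 2*2 = I + 4 = 4 + I ≈ 4.0 + 1.0*I)
O = 35 (O = -5*(-7) = 35)
-2 + O*√(-2 + j) = -2 + 35*√(-2 + (4 + I)) = -2 + 35*√(2 + I)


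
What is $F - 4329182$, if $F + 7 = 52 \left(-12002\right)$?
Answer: $-4953293$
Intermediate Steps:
$F = -624111$ ($F = -7 + 52 \left(-12002\right) = -7 - 624104 = -624111$)
$F - 4329182 = -624111 - 4329182 = -4953293$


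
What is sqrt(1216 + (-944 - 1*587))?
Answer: 3*I*sqrt(35) ≈ 17.748*I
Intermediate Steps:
sqrt(1216 + (-944 - 1*587)) = sqrt(1216 + (-944 - 587)) = sqrt(1216 - 1531) = sqrt(-315) = 3*I*sqrt(35)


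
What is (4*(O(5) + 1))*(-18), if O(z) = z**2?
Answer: -1872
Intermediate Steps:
(4*(O(5) + 1))*(-18) = (4*(5**2 + 1))*(-18) = (4*(25 + 1))*(-18) = (4*26)*(-18) = 104*(-18) = -1872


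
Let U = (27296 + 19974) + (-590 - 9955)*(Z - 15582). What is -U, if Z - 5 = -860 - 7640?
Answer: -253939235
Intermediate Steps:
Z = -8495 (Z = 5 + (-860 - 7640) = 5 - 8500 = -8495)
U = 253939235 (U = (27296 + 19974) + (-590 - 9955)*(-8495 - 15582) = 47270 - 10545*(-24077) = 47270 + 253891965 = 253939235)
-U = -1*253939235 = -253939235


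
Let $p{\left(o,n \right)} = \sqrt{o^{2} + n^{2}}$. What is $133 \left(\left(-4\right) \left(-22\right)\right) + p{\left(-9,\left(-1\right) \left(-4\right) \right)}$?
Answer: $11704 + \sqrt{97} \approx 11714.0$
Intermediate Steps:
$p{\left(o,n \right)} = \sqrt{n^{2} + o^{2}}$
$133 \left(\left(-4\right) \left(-22\right)\right) + p{\left(-9,\left(-1\right) \left(-4\right) \right)} = 133 \left(\left(-4\right) \left(-22\right)\right) + \sqrt{\left(\left(-1\right) \left(-4\right)\right)^{2} + \left(-9\right)^{2}} = 133 \cdot 88 + \sqrt{4^{2} + 81} = 11704 + \sqrt{16 + 81} = 11704 + \sqrt{97}$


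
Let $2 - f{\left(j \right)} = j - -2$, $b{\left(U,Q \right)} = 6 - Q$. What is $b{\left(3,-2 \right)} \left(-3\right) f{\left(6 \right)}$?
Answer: $144$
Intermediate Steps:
$f{\left(j \right)} = - j$ ($f{\left(j \right)} = 2 - \left(j - -2\right) = 2 - \left(j + 2\right) = 2 - \left(2 + j\right) = - j$)
$b{\left(3,-2 \right)} \left(-3\right) f{\left(6 \right)} = \left(6 - -2\right) \left(-3\right) \left(\left(-1\right) 6\right) = \left(6 + 2\right) \left(-3\right) \left(-6\right) = 8 \left(-3\right) \left(-6\right) = \left(-24\right) \left(-6\right) = 144$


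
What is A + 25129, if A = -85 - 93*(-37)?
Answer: 28485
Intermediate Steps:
A = 3356 (A = -85 + 3441 = 3356)
A + 25129 = 3356 + 25129 = 28485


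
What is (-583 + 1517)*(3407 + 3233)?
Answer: 6201760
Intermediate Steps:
(-583 + 1517)*(3407 + 3233) = 934*6640 = 6201760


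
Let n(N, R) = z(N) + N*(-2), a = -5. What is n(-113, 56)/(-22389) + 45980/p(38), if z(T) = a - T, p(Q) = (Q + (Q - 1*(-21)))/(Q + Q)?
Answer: 78237880322/2171733 ≈ 36026.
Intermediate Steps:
p(Q) = (21 + 2*Q)/(2*Q) (p(Q) = (Q + (Q + 21))/((2*Q)) = (Q + (21 + Q))*(1/(2*Q)) = (21 + 2*Q)*(1/(2*Q)) = (21 + 2*Q)/(2*Q))
z(T) = -5 - T
n(N, R) = -5 - 3*N (n(N, R) = (-5 - N) + N*(-2) = (-5 - N) - 2*N = -5 - 3*N)
n(-113, 56)/(-22389) + 45980/p(38) = (-5 - 3*(-113))/(-22389) + 45980/(((21/2 + 38)/38)) = (-5 + 339)*(-1/22389) + 45980/(((1/38)*(97/2))) = 334*(-1/22389) + 45980/(97/76) = -334/22389 + 45980*(76/97) = -334/22389 + 3494480/97 = 78237880322/2171733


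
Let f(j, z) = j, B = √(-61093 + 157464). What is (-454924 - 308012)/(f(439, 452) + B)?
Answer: -167464452/48175 + 381468*√96371/48175 ≈ -1018.0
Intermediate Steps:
B = √96371 ≈ 310.44
(-454924 - 308012)/(f(439, 452) + B) = (-454924 - 308012)/(439 + √96371) = -762936/(439 + √96371)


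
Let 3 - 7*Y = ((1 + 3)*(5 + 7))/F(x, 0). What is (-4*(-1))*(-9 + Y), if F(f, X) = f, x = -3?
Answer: -176/7 ≈ -25.143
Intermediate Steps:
Y = 19/7 (Y = 3/7 - (1 + 3)*(5 + 7)/(7*(-3)) = 3/7 - 4*12*(-1)/(7*3) = 3/7 - 48*(-1)/(7*3) = 3/7 - 1/7*(-16) = 3/7 + 16/7 = 19/7 ≈ 2.7143)
(-4*(-1))*(-9 + Y) = (-4*(-1))*(-9 + 19/7) = 4*(-44/7) = -176/7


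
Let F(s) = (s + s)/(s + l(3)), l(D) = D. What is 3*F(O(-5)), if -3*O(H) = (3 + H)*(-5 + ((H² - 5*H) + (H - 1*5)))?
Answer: 420/79 ≈ 5.3165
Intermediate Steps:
O(H) = -(3 + H)*(-10 + H² - 4*H)/3 (O(H) = -(3 + H)*(-5 + ((H² - 5*H) + (H - 1*5)))/3 = -(3 + H)*(-5 + ((H² - 5*H) + (H - 5)))/3 = -(3 + H)*(-5 + ((H² - 5*H) + (-5 + H)))/3 = -(3 + H)*(-5 + (-5 + H² - 4*H))/3 = -(3 + H)*(-10 + H² - 4*H)/3)
F(s) = 2*s/(3 + s) (F(s) = (s + s)/(s + 3) = (2*s)/(3 + s) = 2*s/(3 + s))
3*F(O(-5)) = 3*(2*(10 - ⅓*(-5)³ + (⅓)*(-5)² + (22/3)*(-5))/(3 + (10 - ⅓*(-5)³ + (⅓)*(-5)² + (22/3)*(-5)))) = 3*(2*(10 - ⅓*(-125) + (⅓)*25 - 110/3)/(3 + (10 - ⅓*(-125) + (⅓)*25 - 110/3))) = 3*(2*(10 + 125/3 + 25/3 - 110/3)/(3 + (10 + 125/3 + 25/3 - 110/3))) = 3*(2*(70/3)/(3 + 70/3)) = 3*(2*(70/3)/(79/3)) = 3*(2*(70/3)*(3/79)) = 3*(140/79) = 420/79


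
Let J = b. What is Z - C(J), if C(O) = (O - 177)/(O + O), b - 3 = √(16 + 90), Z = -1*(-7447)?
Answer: 722045/97 + 177*√106/194 ≈ 7453.2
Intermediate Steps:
Z = 7447
b = 3 + √106 (b = 3 + √(16 + 90) = 3 + √106 ≈ 13.296)
J = 3 + √106 ≈ 13.296
C(O) = (-177 + O)/(2*O) (C(O) = (-177 + O)/((2*O)) = (-177 + O)*(1/(2*O)) = (-177 + O)/(2*O))
Z - C(J) = 7447 - (-177 + (3 + √106))/(2*(3 + √106)) = 7447 - (-174 + √106)/(2*(3 + √106))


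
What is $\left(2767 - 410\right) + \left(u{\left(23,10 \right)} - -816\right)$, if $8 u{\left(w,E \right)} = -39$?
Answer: $\frac{25345}{8} \approx 3168.1$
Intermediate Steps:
$u{\left(w,E \right)} = - \frac{39}{8}$ ($u{\left(w,E \right)} = \frac{1}{8} \left(-39\right) = - \frac{39}{8}$)
$\left(2767 - 410\right) + \left(u{\left(23,10 \right)} - -816\right) = \left(2767 - 410\right) - - \frac{6489}{8} = 2357 + \left(- \frac{39}{8} + 816\right) = 2357 + \frac{6489}{8} = \frac{25345}{8}$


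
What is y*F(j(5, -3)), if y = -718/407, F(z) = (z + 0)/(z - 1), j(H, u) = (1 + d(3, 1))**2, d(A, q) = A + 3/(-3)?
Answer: -3231/1628 ≈ -1.9846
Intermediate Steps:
d(A, q) = -1 + A (d(A, q) = A + 3*(-1/3) = A - 1 = -1 + A)
j(H, u) = 9 (j(H, u) = (1 + (-1 + 3))**2 = (1 + 2)**2 = 3**2 = 9)
F(z) = z/(-1 + z)
y = -718/407 (y = -718*1/407 = -718/407 ≈ -1.7641)
y*F(j(5, -3)) = -6462/(407*(-1 + 9)) = -6462/(407*8) = -718/407*9/8 = -3231/1628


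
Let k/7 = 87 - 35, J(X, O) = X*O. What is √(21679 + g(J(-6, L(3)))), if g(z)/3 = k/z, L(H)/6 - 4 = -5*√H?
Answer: √(-780171 + 975555*√3)/(3*√(-4 + 5*√3)) ≈ 147.26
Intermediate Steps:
L(H) = 24 - 30*√H (L(H) = 24 + 6*(-5*√H) = 24 - 30*√H)
J(X, O) = O*X
k = 364 (k = 7*(87 - 35) = 7*52 = 364)
g(z) = 1092/z (g(z) = 3*(364/z) = 1092/z)
√(21679 + g(J(-6, L(3)))) = √(21679 + 1092/(((24 - 30*√3)*(-6)))) = √(21679 + 1092/(-144 + 180*√3))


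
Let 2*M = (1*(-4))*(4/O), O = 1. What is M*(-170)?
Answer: 1360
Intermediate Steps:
M = -8 (M = ((1*(-4))*(4/1))/2 = (-16)/2 = (-4*4)/2 = (1/2)*(-16) = -8)
M*(-170) = -8*(-170) = 1360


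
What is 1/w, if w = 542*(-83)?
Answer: -1/44986 ≈ -2.2229e-5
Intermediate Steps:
w = -44986
1/w = 1/(-44986) = -1/44986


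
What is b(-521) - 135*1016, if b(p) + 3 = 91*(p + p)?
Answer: -231985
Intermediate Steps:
b(p) = -3 + 182*p (b(p) = -3 + 91*(p + p) = -3 + 91*(2*p) = -3 + 182*p)
b(-521) - 135*1016 = (-3 + 182*(-521)) - 135*1016 = (-3 - 94822) - 1*137160 = -94825 - 137160 = -231985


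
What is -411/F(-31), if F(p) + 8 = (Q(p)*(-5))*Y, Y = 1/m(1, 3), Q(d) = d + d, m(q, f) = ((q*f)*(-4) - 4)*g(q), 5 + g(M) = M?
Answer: 13152/101 ≈ 130.22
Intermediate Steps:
g(M) = -5 + M
m(q, f) = (-5 + q)*(-4 - 4*f*q) (m(q, f) = ((q*f)*(-4) - 4)*(-5 + q) = ((f*q)*(-4) - 4)*(-5 + q) = (-4*f*q - 4)*(-5 + q) = (-4 - 4*f*q)*(-5 + q) = (-5 + q)*(-4 - 4*f*q))
Q(d) = 2*d
Y = 1/64 (Y = 1/(-4*(1 + 3*1)*(-5 + 1)) = 1/(-4*(1 + 3)*(-4)) = 1/(-4*4*(-4)) = 1/64 ≈ 0.015625)
F(p) = -8 - 5*p/32 (F(p) = -8 + ((2*p)*(-5))*(1/64) = -8 - 10*p*(1/64) = -8 - 5*p/32)
-411/F(-31) = -411/(-8 - 5/32*(-31)) = -411/(-8 + 155/32) = -411/(-101/32) = -411*(-32/101) = 13152/101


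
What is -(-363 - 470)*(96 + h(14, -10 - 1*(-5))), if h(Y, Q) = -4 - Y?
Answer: 64974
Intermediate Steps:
-(-363 - 470)*(96 + h(14, -10 - 1*(-5))) = -(-363 - 470)*(96 + (-4 - 1*14)) = -(-833)*(96 + (-4 - 14)) = -(-833)*(96 - 18) = -(-833)*78 = -1*(-64974) = 64974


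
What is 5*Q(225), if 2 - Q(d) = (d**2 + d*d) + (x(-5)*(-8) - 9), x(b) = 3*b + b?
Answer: -506995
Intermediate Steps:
x(b) = 4*b
Q(d) = -149 - 2*d**2 (Q(d) = 2 - ((d**2 + d*d) + ((4*(-5))*(-8) - 9)) = 2 - ((d**2 + d**2) + (-20*(-8) - 9)) = 2 - (2*d**2 + (160 - 9)) = 2 - (2*d**2 + 151) = 2 - (151 + 2*d**2) = 2 + (-151 - 2*d**2) = -149 - 2*d**2)
5*Q(225) = 5*(-149 - 2*225**2) = 5*(-149 - 2*50625) = 5*(-149 - 101250) = 5*(-101399) = -506995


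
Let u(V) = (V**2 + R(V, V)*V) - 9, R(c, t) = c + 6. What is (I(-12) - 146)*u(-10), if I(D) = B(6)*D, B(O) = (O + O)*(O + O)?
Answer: -245494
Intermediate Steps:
R(c, t) = 6 + c
B(O) = 4*O**2 (B(O) = (2*O)*(2*O) = 4*O**2)
I(D) = 144*D (I(D) = (4*6**2)*D = (4*36)*D = 144*D)
u(V) = -9 + V**2 + V*(6 + V) (u(V) = (V**2 + (6 + V)*V) - 9 = (V**2 + V*(6 + V)) - 9 = -9 + V**2 + V*(6 + V))
(I(-12) - 146)*u(-10) = (144*(-12) - 146)*(-9 + (-10)**2 - 10*(6 - 10)) = (-1728 - 146)*(-9 + 100 - 10*(-4)) = -1874*(-9 + 100 + 40) = -1874*131 = -245494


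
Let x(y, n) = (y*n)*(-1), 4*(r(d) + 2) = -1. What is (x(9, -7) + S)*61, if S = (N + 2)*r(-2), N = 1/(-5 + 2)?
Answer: 14457/4 ≈ 3614.3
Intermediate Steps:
r(d) = -9/4 (r(d) = -2 + (¼)*(-1) = -2 - ¼ = -9/4)
N = -⅓ (N = 1/(-3) = -⅓ ≈ -0.33333)
x(y, n) = -n*y (x(y, n) = (n*y)*(-1) = -n*y)
S = -15/4 (S = (-⅓ + 2)*(-9/4) = (5/3)*(-9/4) = -15/4 ≈ -3.7500)
(x(9, -7) + S)*61 = (-1*(-7)*9 - 15/4)*61 = (63 - 15/4)*61 = (237/4)*61 = 14457/4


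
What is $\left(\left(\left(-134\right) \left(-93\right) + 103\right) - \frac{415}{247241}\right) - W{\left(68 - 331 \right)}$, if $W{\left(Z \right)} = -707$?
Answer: $\frac{3281382137}{247241} \approx 13272.0$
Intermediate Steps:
$\left(\left(\left(-134\right) \left(-93\right) + 103\right) - \frac{415}{247241}\right) - W{\left(68 - 331 \right)} = \left(\left(\left(-134\right) \left(-93\right) + 103\right) - \frac{415}{247241}\right) - -707 = \left(\left(12462 + 103\right) - \frac{415}{247241}\right) + 707 = \left(12565 - \frac{415}{247241}\right) + 707 = \frac{3106582750}{247241} + 707 = \frac{3281382137}{247241}$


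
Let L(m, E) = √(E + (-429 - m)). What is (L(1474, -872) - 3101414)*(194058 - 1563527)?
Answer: 4247290329166 - 6847345*I*√111 ≈ 4.2473e+12 - 7.2141e+7*I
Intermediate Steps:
L(m, E) = √(-429 + E - m)
(L(1474, -872) - 3101414)*(194058 - 1563527) = (√(-429 - 872 - 1*1474) - 3101414)*(194058 - 1563527) = (√(-429 - 872 - 1474) - 3101414)*(-1369469) = (√(-2775) - 3101414)*(-1369469) = (5*I*√111 - 3101414)*(-1369469) = (-3101414 + 5*I*√111)*(-1369469) = 4247290329166 - 6847345*I*√111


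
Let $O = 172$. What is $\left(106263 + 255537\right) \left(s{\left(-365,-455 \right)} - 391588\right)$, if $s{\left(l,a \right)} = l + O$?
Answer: $-141746365800$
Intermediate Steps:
$s{\left(l,a \right)} = 172 + l$ ($s{\left(l,a \right)} = l + 172 = 172 + l$)
$\left(106263 + 255537\right) \left(s{\left(-365,-455 \right)} - 391588\right) = \left(106263 + 255537\right) \left(\left(172 - 365\right) - 391588\right) = 361800 \left(-193 - 391588\right) = 361800 \left(-391781\right) = -141746365800$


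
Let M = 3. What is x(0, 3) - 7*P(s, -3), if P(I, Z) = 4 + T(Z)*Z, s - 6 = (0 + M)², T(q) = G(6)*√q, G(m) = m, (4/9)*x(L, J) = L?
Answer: -28 + 126*I*√3 ≈ -28.0 + 218.24*I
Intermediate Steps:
x(L, J) = 9*L/4
T(q) = 6*√q
s = 15 (s = 6 + (0 + 3)² = 6 + 3² = 6 + 9 = 15)
P(I, Z) = 4 + 6*Z^(3/2) (P(I, Z) = 4 + (6*√Z)*Z = 4 + 6*Z^(3/2))
x(0, 3) - 7*P(s, -3) = (9/4)*0 - 7*(4 + 6*(-3)^(3/2)) = 0 - 7*(4 + 6*(-3*I*√3)) = 0 - 7*(4 - 18*I*√3) = 0 + (-28 + 126*I*√3) = -28 + 126*I*√3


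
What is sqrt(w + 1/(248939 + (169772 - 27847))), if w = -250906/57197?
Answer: I*sqrt(137029920502363201131)/5589062052 ≈ 2.0944*I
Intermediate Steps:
w = -250906/57197 (w = -250906*1/57197 = -250906/57197 ≈ -4.3867)
sqrt(w + 1/(248939 + (169772 - 27847))) = sqrt(-250906/57197 + 1/(248939 + (169772 - 27847))) = sqrt(-250906/57197 + 1/(248939 + 141925)) = sqrt(-250906/57197 + 1/390864) = sqrt(-98070065587/22356248208) = I*sqrt(137029920502363201131)/5589062052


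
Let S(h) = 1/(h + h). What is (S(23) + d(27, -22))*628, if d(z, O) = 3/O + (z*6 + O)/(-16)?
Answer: -1408447/253 ≈ -5567.0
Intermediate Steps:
S(h) = 1/(2*h)
d(z, O) = 3/O - 3*z/8 - O/16 (d(z, O) = 3/O + (6*z + O)*(-1/16) = 3/O + (O + 6*z)*(-1/16) = 3/O + (-3*z/8 - O/16) = 3/O - 3*z/8 - O/16)
(S(23) + d(27, -22))*628 = ((1/2)/23 + (1/16)*(48 - 1*(-22)*(-22 + 6*27))/(-22))*628 = ((1/2)*(1/23) + (1/16)*(-1/22)*(48 - 1*(-22)*(-22 + 162)))*628 = (1/46 + (1/16)*(-1/22)*(48 - 1*(-22)*140))*628 = (1/46 + (1/16)*(-1/22)*(48 + 3080))*628 = (1/46 + (1/16)*(-1/22)*3128)*628 = (1/46 - 391/44)*628 = -8971/1012*628 = -1408447/253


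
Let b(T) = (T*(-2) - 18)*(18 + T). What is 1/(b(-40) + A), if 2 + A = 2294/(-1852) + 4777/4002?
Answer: -926463/1265590156 ≈ -0.00073204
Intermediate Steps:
b(T) = (-18 - 2*T)*(18 + T) (b(T) = (-2*T - 18)*(18 + T) = (-18 - 2*T)*(18 + T))
A = -1894624/926463 (A = -2 + (2294/(-1852) + 4777/4002) = -2 + (2294*(-1/1852) + 4777*(1/4002)) = -2 + (-1147/926 + 4777/4002) = -2 - 41698/926463 = -1894624/926463 ≈ -2.0450)
1/(b(-40) + A) = 1/((-324 - 54*(-40) - 2*(-40)²) - 1894624/926463) = 1/((-324 + 2160 - 2*1600) - 1894624/926463) = 1/((-324 + 2160 - 3200) - 1894624/926463) = 1/(-1364 - 1894624/926463) = 1/(-1265590156/926463) = -926463/1265590156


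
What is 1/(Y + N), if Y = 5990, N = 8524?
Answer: 1/14514 ≈ 6.8899e-5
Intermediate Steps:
1/(Y + N) = 1/(5990 + 8524) = 1/14514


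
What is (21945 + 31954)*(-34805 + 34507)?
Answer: -16061902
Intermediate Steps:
(21945 + 31954)*(-34805 + 34507) = 53899*(-298) = -16061902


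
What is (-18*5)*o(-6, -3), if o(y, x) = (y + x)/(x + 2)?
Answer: -810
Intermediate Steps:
o(y, x) = (x + y)/(2 + x)
(-18*5)*o(-6, -3) = (-18*5)*((-3 - 6)/(2 - 3)) = -90*(-9)/(-1) = -(-90)*(-9) = -90*9 = -810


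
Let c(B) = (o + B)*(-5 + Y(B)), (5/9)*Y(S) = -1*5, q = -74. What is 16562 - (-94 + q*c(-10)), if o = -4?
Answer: 31160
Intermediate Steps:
Y(S) = -9 (Y(S) = 9*(-1*5)/5 = (9/5)*(-5) = -9)
c(B) = 56 - 14*B (c(B) = (-4 + B)*(-5 - 9) = (-4 + B)*(-14) = 56 - 14*B)
16562 - (-94 + q*c(-10)) = 16562 - (-94 - 74*(56 - 14*(-10))) = 16562 - (-94 - 74*(56 + 140)) = 16562 - (-94 - 74*196) = 16562 - (-94 - 14504) = 16562 - 1*(-14598) = 16562 + 14598 = 31160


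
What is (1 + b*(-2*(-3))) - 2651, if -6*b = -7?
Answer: -2643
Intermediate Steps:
b = 7/6 (b = -⅙*(-7) = 7/6 ≈ 1.1667)
(1 + b*(-2*(-3))) - 2651 = (1 + 7*(-2*(-3))/6) - 2651 = (1 + (7/6)*6) - 2651 = (1 + 7) - 2651 = 8 - 2651 = -2643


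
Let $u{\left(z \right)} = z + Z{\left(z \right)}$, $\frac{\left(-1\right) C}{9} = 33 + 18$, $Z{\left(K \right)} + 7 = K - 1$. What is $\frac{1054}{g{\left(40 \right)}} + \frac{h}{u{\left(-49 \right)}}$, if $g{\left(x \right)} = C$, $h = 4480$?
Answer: $- \frac{63766}{1431} \approx -44.56$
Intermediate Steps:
$Z{\left(K \right)} = -8 + K$ ($Z{\left(K \right)} = -7 + \left(K - 1\right) = -7 + \left(-1 + K\right) = -8 + K$)
$C = -459$ ($C = - 9 \left(33 + 18\right) = \left(-9\right) 51 = -459$)
$g{\left(x \right)} = -459$
$u{\left(z \right)} = -8 + 2 z$ ($u{\left(z \right)} = z + \left(-8 + z\right) = -8 + 2 z$)
$\frac{1054}{g{\left(40 \right)}} + \frac{h}{u{\left(-49 \right)}} = \frac{1054}{-459} + \frac{4480}{-8 + 2 \left(-49\right)} = 1054 \left(- \frac{1}{459}\right) + \frac{4480}{-8 - 98} = - \frac{62}{27} + \frac{4480}{-106} = - \frac{62}{27} + 4480 \left(- \frac{1}{106}\right) = - \frac{62}{27} - \frac{2240}{53} = - \frac{63766}{1431}$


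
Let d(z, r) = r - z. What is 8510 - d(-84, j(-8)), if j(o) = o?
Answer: 8434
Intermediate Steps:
8510 - d(-84, j(-8)) = 8510 - (-8 - 1*(-84)) = 8510 - (-8 + 84) = 8510 - 1*76 = 8510 - 76 = 8434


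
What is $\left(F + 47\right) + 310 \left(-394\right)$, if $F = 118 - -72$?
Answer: $-121903$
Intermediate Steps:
$F = 190$ ($F = 118 + 72 = 190$)
$\left(F + 47\right) + 310 \left(-394\right) = \left(190 + 47\right) + 310 \left(-394\right) = 237 - 122140 = -121903$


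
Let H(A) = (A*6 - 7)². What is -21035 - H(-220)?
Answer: -1781964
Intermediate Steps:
H(A) = (-7 + 6*A)² (H(A) = (6*A - 7)² = (-7 + 6*A)²)
-21035 - H(-220) = -21035 - (-7 + 6*(-220))² = -21035 - (-7 - 1320)² = -21035 - 1*(-1327)² = -21035 - 1*1760929 = -21035 - 1760929 = -1781964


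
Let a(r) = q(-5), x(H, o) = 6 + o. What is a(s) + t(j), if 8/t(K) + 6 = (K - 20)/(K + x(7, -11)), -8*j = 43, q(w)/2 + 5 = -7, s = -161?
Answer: -7744/295 ≈ -26.251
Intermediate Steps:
q(w) = -24 (q(w) = -10 + 2*(-7) = -10 - 14 = -24)
j = -43/8 (j = -⅛*43 = -43/8 ≈ -5.3750)
a(r) = -24
t(K) = 8/(-6 + (-20 + K)/(-5 + K)) (t(K) = 8/(-6 + (K - 20)/(K + (6 - 11))) = 8/(-6 + (-20 + K)/(K - 5)) = 8/(-6 + (-20 + K)/(-5 + K)))
a(s) + t(j) = -24 + 8*(5 - 1*(-43/8))/(5*(-2 - 43/8)) = -24 + 8*(5 + 43/8)/(5*(-59/8)) = -24 + (8/5)*(-8/59)*(83/8) = -24 - 664/295 = -7744/295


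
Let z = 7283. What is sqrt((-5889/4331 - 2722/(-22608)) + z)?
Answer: sqrt(484813344276465418)/8159604 ≈ 85.333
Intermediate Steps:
sqrt((-5889/4331 - 2722/(-22608)) + z) = sqrt((-5889/4331 - 2722/(-22608)) + 7283) = sqrt((-5889*1/4331 - 2722*(-1/22608)) + 7283) = sqrt((-5889/4331 + 1361/11304) + 7283) = sqrt(-60674765/48957624 + 7283) = sqrt(356497700827/48957624) = sqrt(484813344276465418)/8159604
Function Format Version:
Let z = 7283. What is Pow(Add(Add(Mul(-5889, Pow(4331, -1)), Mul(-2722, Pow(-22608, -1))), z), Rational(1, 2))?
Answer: Mul(Rational(1, 8159604), Pow(484813344276465418, Rational(1, 2))) ≈ 85.333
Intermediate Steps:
Pow(Add(Add(Mul(-5889, Pow(4331, -1)), Mul(-2722, Pow(-22608, -1))), z), Rational(1, 2)) = Pow(Add(Add(Mul(-5889, Pow(4331, -1)), Mul(-2722, Pow(-22608, -1))), 7283), Rational(1, 2)) = Pow(Add(Add(Mul(-5889, Rational(1, 4331)), Mul(-2722, Rational(-1, 22608))), 7283), Rational(1, 2)) = Pow(Add(Add(Rational(-5889, 4331), Rational(1361, 11304)), 7283), Rational(1, 2)) = Pow(Add(Rational(-60674765, 48957624), 7283), Rational(1, 2)) = Pow(Rational(356497700827, 48957624), Rational(1, 2)) = Mul(Rational(1, 8159604), Pow(484813344276465418, Rational(1, 2)))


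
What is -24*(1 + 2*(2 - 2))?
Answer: -24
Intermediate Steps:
-24*(1 + 2*(2 - 2)) = -24*(1 + 2*0) = -24*(1 + 0) = -24*1 = -24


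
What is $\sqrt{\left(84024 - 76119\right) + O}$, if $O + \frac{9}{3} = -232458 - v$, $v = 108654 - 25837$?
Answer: $i \sqrt{307373} \approx 554.41 i$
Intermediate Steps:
$v = 82817$ ($v = 108654 - 25837 = 82817$)
$O = -315278$ ($O = -3 - 315275 = -315278$)
$\sqrt{\left(84024 - 76119\right) + O} = \sqrt{\left(84024 - 76119\right) - 315278} = \sqrt{7905 - 315278} = \sqrt{-307373} = i \sqrt{307373}$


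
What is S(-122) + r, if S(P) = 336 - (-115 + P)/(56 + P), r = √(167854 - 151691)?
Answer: 7313/22 + √16163 ≈ 459.54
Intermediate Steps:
r = √16163 ≈ 127.13
S(P) = 336 - (-115 + P)/(56 + P)
S(-122) + r = (18931 + 335*(-122))/(56 - 122) + √16163 = (18931 - 40870)/(-66) + √16163 = -1/66*(-21939) + √16163 = 7313/22 + √16163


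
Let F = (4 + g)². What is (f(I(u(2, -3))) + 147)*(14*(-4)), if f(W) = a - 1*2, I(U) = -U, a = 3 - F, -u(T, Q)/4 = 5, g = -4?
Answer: -8288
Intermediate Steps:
u(T, Q) = -20 (u(T, Q) = -4*5 = -20)
F = 0 (F = (4 - 4)² = 0² = 0)
a = 3 (a = 3 - 1*0 = 3 + 0 = 3)
f(W) = 1 (f(W) = 3 - 1*2 = 3 - 2 = 1)
(f(I(u(2, -3))) + 147)*(14*(-4)) = (1 + 147)*(14*(-4)) = 148*(-56) = -8288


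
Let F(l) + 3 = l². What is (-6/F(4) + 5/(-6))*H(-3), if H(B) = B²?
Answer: -303/26 ≈ -11.654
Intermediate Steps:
F(l) = -3 + l²
(-6/F(4) + 5/(-6))*H(-3) = (-6/(-3 + 4²) + 5/(-6))*(-3)² = (-6/(-3 + 16) + 5*(-⅙))*9 = (-6/13 - ⅚)*9 = -101/78*9 = -303/26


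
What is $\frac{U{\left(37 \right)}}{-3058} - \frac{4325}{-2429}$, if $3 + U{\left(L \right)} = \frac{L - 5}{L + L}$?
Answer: $\frac{489587205}{274831634} \approx 1.7814$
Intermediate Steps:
$U{\left(L \right)} = -3 + \frac{-5 + L}{2 L}$ ($U{\left(L \right)} = -3 + \frac{L - 5}{L + L} = -3 + \frac{-5 + L}{2 L}$)
$\frac{U{\left(37 \right)}}{-3058} - \frac{4325}{-2429} = \frac{\frac{5}{2} \cdot \frac{1}{37} \left(-1 - 37\right)}{-3058} - \frac{4325}{-2429} = \frac{5}{2} \cdot \frac{1}{37} \left(-1 - 37\right) \left(- \frac{1}{3058}\right) - - \frac{4325}{2429} = \frac{5}{2} \cdot \frac{1}{37} \left(-38\right) \left(- \frac{1}{3058}\right) + \frac{4325}{2429} = \left(- \frac{95}{37}\right) \left(- \frac{1}{3058}\right) + \frac{4325}{2429} = \frac{95}{113146} + \frac{4325}{2429} = \frac{489587205}{274831634}$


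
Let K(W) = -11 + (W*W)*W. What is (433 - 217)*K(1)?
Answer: -2160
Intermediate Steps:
K(W) = -11 + W³ (K(W) = -11 + W²*W = -11 + W³)
(433 - 217)*K(1) = (433 - 217)*(-11 + 1³) = 216*(-11 + 1) = 216*(-10) = -2160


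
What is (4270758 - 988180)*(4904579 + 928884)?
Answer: 19148797307614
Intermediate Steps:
(4270758 - 988180)*(4904579 + 928884) = 3282578*5833463 = 19148797307614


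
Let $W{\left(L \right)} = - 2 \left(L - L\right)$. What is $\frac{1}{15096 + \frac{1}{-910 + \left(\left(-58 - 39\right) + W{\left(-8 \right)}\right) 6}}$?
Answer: $\frac{1492}{22523231} \approx 6.6243 \cdot 10^{-5}$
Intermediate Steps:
$W{\left(L \right)} = 0$ ($W{\left(L \right)} = \left(-2\right) 0 = 0$)
$\frac{1}{15096 + \frac{1}{-910 + \left(\left(-58 - 39\right) + W{\left(-8 \right)}\right) 6}} = \frac{1}{15096 + \frac{1}{-910 + \left(\left(-58 - 39\right) + 0\right) 6}} = \frac{1}{15096 + \frac{1}{-910 + \left(-97 + 0\right) 6}} = \frac{1}{15096 + \frac{1}{-910 - 582}} = \frac{1}{15096 + \frac{1}{-1492}} = \frac{1}{15096 - \frac{1}{1492}} = \frac{1}{\frac{22523231}{1492}} = \frac{1492}{22523231}$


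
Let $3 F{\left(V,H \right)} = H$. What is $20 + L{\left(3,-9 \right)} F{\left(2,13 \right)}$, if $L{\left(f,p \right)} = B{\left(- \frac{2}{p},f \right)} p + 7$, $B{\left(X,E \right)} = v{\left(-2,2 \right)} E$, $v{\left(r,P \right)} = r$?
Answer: $\frac{853}{3} \approx 284.33$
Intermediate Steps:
$B{\left(X,E \right)} = - 2 E$
$F{\left(V,H \right)} = \frac{H}{3}$
$L{\left(f,p \right)} = 7 - 2 f p$ ($L{\left(f,p \right)} = - 2 f p + 7 = 7 - 2 f p$)
$20 + L{\left(3,-9 \right)} F{\left(2,13 \right)} = 20 + \left(7 - 6 \left(-9\right)\right) \frac{1}{3} \cdot 13 = 20 + \left(7 + 54\right) \frac{13}{3} = 20 + 61 \cdot \frac{13}{3} = 20 + \frac{793}{3} = \frac{853}{3}$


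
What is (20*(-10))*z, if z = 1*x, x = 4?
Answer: -800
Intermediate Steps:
z = 4 (z = 1*4 = 4)
(20*(-10))*z = (20*(-10))*4 = -200*4 = -800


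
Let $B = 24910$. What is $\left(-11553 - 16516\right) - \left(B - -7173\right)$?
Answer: $-60152$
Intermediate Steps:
$\left(-11553 - 16516\right) - \left(B - -7173\right) = \left(-11553 - 16516\right) - \left(24910 - -7173\right) = -28069 - \left(24910 + 7173\right) = -28069 - 32083 = -60152$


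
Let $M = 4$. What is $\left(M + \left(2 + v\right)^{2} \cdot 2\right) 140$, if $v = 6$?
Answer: $18480$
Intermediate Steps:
$\left(M + \left(2 + v\right)^{2} \cdot 2\right) 140 = \left(4 + \left(2 + 6\right)^{2} \cdot 2\right) 140 = \left(4 + 8^{2} \cdot 2\right) 140 = \left(4 + 64 \cdot 2\right) 140 = \left(4 + 128\right) 140 = 132 \cdot 140 = 18480$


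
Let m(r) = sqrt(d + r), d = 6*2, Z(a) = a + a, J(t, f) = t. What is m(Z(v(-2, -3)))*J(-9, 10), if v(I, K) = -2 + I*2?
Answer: 0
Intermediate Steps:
v(I, K) = -2 + 2*I
Z(a) = 2*a
d = 12
m(r) = sqrt(12 + r)
m(Z(v(-2, -3)))*J(-9, 10) = sqrt(12 + 2*(-2 + 2*(-2)))*(-9) = sqrt(12 + 2*(-2 - 4))*(-9) = sqrt(12 + 2*(-6))*(-9) = sqrt(12 - 12)*(-9) = sqrt(0)*(-9) = 0*(-9) = 0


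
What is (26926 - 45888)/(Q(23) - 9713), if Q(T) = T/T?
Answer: 9481/4856 ≈ 1.9524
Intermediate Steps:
Q(T) = 1
(26926 - 45888)/(Q(23) - 9713) = (26926 - 45888)/(1 - 9713) = -18962/(-9712) = -18962*(-1/9712) = 9481/4856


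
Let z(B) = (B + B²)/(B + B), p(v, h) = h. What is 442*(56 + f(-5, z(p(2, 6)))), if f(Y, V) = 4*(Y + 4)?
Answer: 22984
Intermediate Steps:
z(B) = (B + B²)/(2*B) (z(B) = (B + B²)/((2*B)) = (B + B²)*(1/(2*B)) = (B + B²)/(2*B))
f(Y, V) = 16 + 4*Y (f(Y, V) = 4*(4 + Y) = 16 + 4*Y)
442*(56 + f(-5, z(p(2, 6)))) = 442*(56 + (16 + 4*(-5))) = 442*(56 + (16 - 20)) = 442*(56 - 4) = 442*52 = 22984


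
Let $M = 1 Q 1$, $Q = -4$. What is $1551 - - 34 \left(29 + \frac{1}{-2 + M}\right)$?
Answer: $\frac{7594}{3} \approx 2531.3$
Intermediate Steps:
$M = -4$ ($M = 1 \left(-4\right) 1 = \left(-4\right) 1 = -4$)
$1551 - - 34 \left(29 + \frac{1}{-2 + M}\right) = 1551 - - 34 \left(29 + \frac{1}{-2 - 4}\right) = 1551 - - 34 \left(29 + \frac{1}{-6}\right) = 1551 - - 34 \left(29 - \frac{1}{6}\right) = 1551 - \left(-34\right) \frac{173}{6} = 1551 - - \frac{2941}{3} = 1551 + \frac{2941}{3} = \frac{7594}{3}$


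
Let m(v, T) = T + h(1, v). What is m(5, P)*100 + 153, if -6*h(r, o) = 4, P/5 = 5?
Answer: 7759/3 ≈ 2586.3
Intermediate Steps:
P = 25 (P = 5*5 = 25)
h(r, o) = -2/3 (h(r, o) = -1/6*4 = -2/3)
m(v, T) = -2/3 + T (m(v, T) = T - 2/3 = -2/3 + T)
m(5, P)*100 + 153 = (-2/3 + 25)*100 + 153 = (73/3)*100 + 153 = 7300/3 + 153 = 7759/3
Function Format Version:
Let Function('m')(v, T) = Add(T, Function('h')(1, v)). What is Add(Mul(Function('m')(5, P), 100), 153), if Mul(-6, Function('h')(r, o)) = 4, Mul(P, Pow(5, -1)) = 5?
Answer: Rational(7759, 3) ≈ 2586.3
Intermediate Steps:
P = 25 (P = Mul(5, 5) = 25)
Function('h')(r, o) = Rational(-2, 3) (Function('h')(r, o) = Mul(Rational(-1, 6), 4) = Rational(-2, 3))
Function('m')(v, T) = Add(Rational(-2, 3), T) (Function('m')(v, T) = Add(T, Rational(-2, 3)) = Add(Rational(-2, 3), T))
Add(Mul(Function('m')(5, P), 100), 153) = Add(Mul(Add(Rational(-2, 3), 25), 100), 153) = Add(Mul(Rational(73, 3), 100), 153) = Add(Rational(7300, 3), 153) = Rational(7759, 3)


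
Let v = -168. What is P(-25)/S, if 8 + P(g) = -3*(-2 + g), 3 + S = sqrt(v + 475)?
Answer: 219/298 + 73*sqrt(307)/298 ≈ 5.0271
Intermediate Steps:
S = -3 + sqrt(307) (S = -3 + sqrt(-168 + 475) = -3 + sqrt(307) ≈ 14.521)
P(g) = -2 - 3*g (P(g) = -8 - 3*(-2 + g) = -8 + (6 - 3*g) = -2 - 3*g)
P(-25)/S = (-2 - 3*(-25))/(-3 + sqrt(307)) = (-2 + 75)/(-3 + sqrt(307)) = 73/(-3 + sqrt(307))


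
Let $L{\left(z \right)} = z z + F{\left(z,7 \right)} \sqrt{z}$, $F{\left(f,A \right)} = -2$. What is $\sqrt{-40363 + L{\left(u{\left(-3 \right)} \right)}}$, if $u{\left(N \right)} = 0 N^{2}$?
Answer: $i \sqrt{40363} \approx 200.91 i$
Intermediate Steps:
$u{\left(N \right)} = 0$
$L{\left(z \right)} = z^{2} - 2 \sqrt{z}$ ($L{\left(z \right)} = z z - 2 \sqrt{z} = z^{2} - 2 \sqrt{z}$)
$\sqrt{-40363 + L{\left(u{\left(-3 \right)} \right)}} = \sqrt{-40363 + \left(0^{2} - 2 \sqrt{0}\right)} = \sqrt{-40363 + \left(0 - 0\right)} = \sqrt{-40363 + \left(0 + 0\right)} = \sqrt{-40363 + 0} = \sqrt{-40363} = i \sqrt{40363}$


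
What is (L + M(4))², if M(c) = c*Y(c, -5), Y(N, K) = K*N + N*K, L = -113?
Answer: 74529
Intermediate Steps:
Y(N, K) = 2*K*N (Y(N, K) = K*N + K*N = 2*K*N)
M(c) = -10*c² (M(c) = c*(2*(-5)*c) = c*(-10*c) = -10*c²)
(L + M(4))² = (-113 - 10*4²)² = (-113 - 10*16)² = (-113 - 160)² = (-273)² = 74529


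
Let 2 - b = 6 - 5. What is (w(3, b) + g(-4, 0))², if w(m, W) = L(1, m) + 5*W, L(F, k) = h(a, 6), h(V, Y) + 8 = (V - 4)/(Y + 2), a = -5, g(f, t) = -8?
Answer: 9409/64 ≈ 147.02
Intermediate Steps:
h(V, Y) = -8 + (-4 + V)/(2 + Y) (h(V, Y) = -8 + (V - 4)/(Y + 2) = -8 + (-4 + V)/(2 + Y))
b = 1 (b = 2 - (6 - 5) = 2 - 1*1 = 2 - 1 = 1)
L(F, k) = -73/8 (L(F, k) = (-20 - 5 - 8*6)/(2 + 6) = (-20 - 5 - 48)/8 = (⅛)*(-73) = -73/8)
w(m, W) = -73/8 + 5*W
(w(3, b) + g(-4, 0))² = ((-73/8 + 5*1) - 8)² = ((-73/8 + 5) - 8)² = (-33/8 - 8)² = (-97/8)² = 9409/64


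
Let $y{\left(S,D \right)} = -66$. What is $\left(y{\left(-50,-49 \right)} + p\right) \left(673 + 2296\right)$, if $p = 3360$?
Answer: $9779886$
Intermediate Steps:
$\left(y{\left(-50,-49 \right)} + p\right) \left(673 + 2296\right) = \left(-66 + 3360\right) \left(673 + 2296\right) = 3294 \cdot 2969 = 9779886$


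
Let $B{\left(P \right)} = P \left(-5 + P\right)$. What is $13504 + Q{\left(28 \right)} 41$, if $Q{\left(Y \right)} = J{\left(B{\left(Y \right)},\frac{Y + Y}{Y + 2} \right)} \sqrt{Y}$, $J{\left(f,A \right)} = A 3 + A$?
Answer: $13504 + \frac{9184 \sqrt{7}}{15} \approx 15124.0$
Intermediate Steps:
$J{\left(f,A \right)} = 4 A$ ($J{\left(f,A \right)} = 3 A + A = 4 A$)
$Q{\left(Y \right)} = \frac{8 Y^{\frac{3}{2}}}{2 + Y}$ ($Q{\left(Y \right)} = 4 \frac{Y + Y}{Y + 2} \sqrt{Y} = 4 \frac{2 Y}{2 + Y} \sqrt{Y} = \frac{8 Y}{2 + Y} \sqrt{Y} = \frac{8 Y^{\frac{3}{2}}}{2 + Y}$)
$13504 + Q{\left(28 \right)} 41 = 13504 + \frac{8 \cdot 28^{\frac{3}{2}}}{2 + 28} \cdot 41 = 13504 + \frac{8 \cdot 56 \sqrt{7}}{30} \cdot 41 = 13504 + 8 \cdot 56 \sqrt{7} \cdot \frac{1}{30} \cdot 41 = 13504 + \frac{224 \sqrt{7}}{15} \cdot 41 = 13504 + \frac{9184 \sqrt{7}}{15}$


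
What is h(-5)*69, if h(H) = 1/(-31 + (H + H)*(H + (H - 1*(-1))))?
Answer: 69/59 ≈ 1.1695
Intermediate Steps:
h(H) = 1/(-31 + 2*H*(1 + 2*H)) (h(H) = 1/(-31 + (2*H)*(H + (H + 1))) = 1/(-31 + (2*H)*(H + (1 + H))) = 1/(-31 + (2*H)*(1 + 2*H)) = 1/(-31 + 2*H*(1 + 2*H)))
h(-5)*69 = 69/(-31 + 2*(-5) + 4*(-5)²) = 69/(-31 - 10 + 4*25) = 69/(-31 - 10 + 100) = 69/59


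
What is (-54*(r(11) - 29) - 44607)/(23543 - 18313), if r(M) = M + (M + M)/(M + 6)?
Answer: -742983/88910 ≈ -8.3566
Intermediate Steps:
r(M) = M + 2*M/(6 + M) (r(M) = M + (2*M)/(6 + M) = M + 2*M/(6 + M))
(-54*(r(11) - 29) - 44607)/(23543 - 18313) = (-54*(11*(8 + 11)/(6 + 11) - 29) - 44607)/(23543 - 18313) = (-54*(11*19/17 - 29) - 44607)/5230 = (-54*(11*(1/17)*19 - 29) - 44607)*(1/5230) = (-54*(209/17 - 29) - 44607)*(1/5230) = (-54*(-284/17) - 44607)*(1/5230) = (15336/17 - 44607)*(1/5230) = -742983/17*1/5230 = -742983/88910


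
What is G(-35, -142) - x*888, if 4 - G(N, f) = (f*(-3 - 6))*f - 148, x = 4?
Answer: 178076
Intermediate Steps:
G(N, f) = 152 + 9*f² (G(N, f) = 4 - ((f*(-3 - 6))*f - 148) = 4 - ((f*(-9))*f - 148) = 4 - ((-9*f)*f - 148) = 4 - (-9*f² - 148) = 4 - (-148 - 9*f²) = 4 + (148 + 9*f²) = 152 + 9*f²)
G(-35, -142) - x*888 = (152 + 9*(-142)²) - 4*888 = (152 + 9*20164) - 1*3552 = (152 + 181476) - 3552 = 181628 - 3552 = 178076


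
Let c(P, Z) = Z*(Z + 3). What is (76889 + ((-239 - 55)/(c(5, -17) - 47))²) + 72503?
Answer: 5450055988/36481 ≈ 1.4939e+5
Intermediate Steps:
c(P, Z) = Z*(3 + Z)
(76889 + ((-239 - 55)/(c(5, -17) - 47))²) + 72503 = (76889 + ((-239 - 55)/(-17*(3 - 17) - 47))²) + 72503 = (76889 + (-294/(-17*(-14) - 47))²) + 72503 = (76889 + (-294/(238 - 47))²) + 72503 = (76889 + (-294/191)²) + 72503 = (76889 + 86436/36481) + 72503 = 2805074045/36481 + 72503 = 5450055988/36481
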